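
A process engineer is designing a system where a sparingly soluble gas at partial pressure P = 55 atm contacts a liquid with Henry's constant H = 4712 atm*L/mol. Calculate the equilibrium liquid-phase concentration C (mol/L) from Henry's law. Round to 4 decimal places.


C = P / H
C = 55 / 4712
C = 0.0117 mol/L


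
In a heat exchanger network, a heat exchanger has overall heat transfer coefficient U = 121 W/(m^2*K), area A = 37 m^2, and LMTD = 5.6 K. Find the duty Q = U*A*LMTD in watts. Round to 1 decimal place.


Q = U * A * LMTD
Q = 121 * 37 * 5.6
Q = 25071.2 W


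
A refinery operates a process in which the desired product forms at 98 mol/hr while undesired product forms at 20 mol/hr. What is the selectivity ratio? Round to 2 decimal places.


S = desired product rate / undesired product rate
S = 98 / 20
S = 4.90


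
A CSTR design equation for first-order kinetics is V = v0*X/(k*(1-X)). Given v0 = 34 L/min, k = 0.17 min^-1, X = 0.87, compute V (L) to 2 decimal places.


V = v0 * X / (k * (1 - X))
V = 34 * 0.87 / (0.17 * (1 - 0.87))
V = 29.58 / (0.17 * 0.13)
V = 29.58 / 0.0221
V = 1338.46 L


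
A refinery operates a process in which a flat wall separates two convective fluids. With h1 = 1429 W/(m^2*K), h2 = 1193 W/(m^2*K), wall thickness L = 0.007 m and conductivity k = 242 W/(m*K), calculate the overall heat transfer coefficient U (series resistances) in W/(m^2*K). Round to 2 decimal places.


1/U = 1/h1 + L/k + 1/h2
1/U = 1/1429 + 0.007/242 + 1/1193
1/U = 0.0006997901 + 2.89256e-05 + 0.000838223
1/U = 0.0015669387
U = 638.19 W/(m^2*K)


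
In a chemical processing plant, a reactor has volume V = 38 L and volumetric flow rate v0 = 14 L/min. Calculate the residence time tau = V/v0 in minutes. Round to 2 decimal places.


tau = V / v0
tau = 38 / 14
tau = 2.71 min


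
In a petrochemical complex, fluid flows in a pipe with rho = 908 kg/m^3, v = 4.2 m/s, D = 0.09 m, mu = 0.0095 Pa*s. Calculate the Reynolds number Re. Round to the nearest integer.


Re = rho * v * D / mu
Re = 908 * 4.2 * 0.09 / 0.0095
Re = 343.224 / 0.0095
Re = 36129


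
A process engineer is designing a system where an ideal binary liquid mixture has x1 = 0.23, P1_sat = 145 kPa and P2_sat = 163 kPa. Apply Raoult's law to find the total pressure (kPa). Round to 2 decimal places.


P = x1*P1_sat + x2*P2_sat
x2 = 1 - x1 = 1 - 0.23 = 0.77
P = 0.23*145 + 0.77*163
P = 33.35 + 125.51
P = 158.86 kPa


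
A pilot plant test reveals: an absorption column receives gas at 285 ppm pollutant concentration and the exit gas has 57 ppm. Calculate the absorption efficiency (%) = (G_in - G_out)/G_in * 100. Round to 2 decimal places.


Efficiency = (G_in - G_out) / G_in * 100%
Efficiency = (285 - 57) / 285 * 100
Efficiency = 228 / 285 * 100
Efficiency = 80.00%


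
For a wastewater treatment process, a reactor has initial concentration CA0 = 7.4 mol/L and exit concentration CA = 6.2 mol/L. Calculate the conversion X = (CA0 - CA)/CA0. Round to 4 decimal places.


X = (CA0 - CA) / CA0
X = (7.4 - 6.2) / 7.4
X = 1.2 / 7.4
X = 0.1622


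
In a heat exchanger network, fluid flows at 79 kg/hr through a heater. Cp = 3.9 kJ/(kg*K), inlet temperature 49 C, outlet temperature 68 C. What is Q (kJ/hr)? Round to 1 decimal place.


Q = m_dot * Cp * (T2 - T1)
Q = 79 * 3.9 * (68 - 49)
Q = 79 * 3.9 * 19
Q = 5853.9 kJ/hr


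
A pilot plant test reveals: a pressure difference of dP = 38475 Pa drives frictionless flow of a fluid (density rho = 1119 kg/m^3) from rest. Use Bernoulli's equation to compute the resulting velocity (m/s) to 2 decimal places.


v = sqrt(2*dP/rho)
v = sqrt(2*38475/1119)
v = sqrt(68.766756)
v = 8.29 m/s


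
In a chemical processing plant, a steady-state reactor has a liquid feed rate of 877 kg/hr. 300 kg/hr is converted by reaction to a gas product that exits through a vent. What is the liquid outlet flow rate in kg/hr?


Steady-state mass balance on the main outlet: F_out = F_in - F_removed
F_out = 877 - 300
F_out = 577 kg/hr


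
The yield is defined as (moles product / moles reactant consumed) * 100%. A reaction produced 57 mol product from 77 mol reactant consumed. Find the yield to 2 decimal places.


Yield = (moles product / moles consumed) * 100%
Yield = (57 / 77) * 100
Yield = 0.7403 * 100
Yield = 74.03%


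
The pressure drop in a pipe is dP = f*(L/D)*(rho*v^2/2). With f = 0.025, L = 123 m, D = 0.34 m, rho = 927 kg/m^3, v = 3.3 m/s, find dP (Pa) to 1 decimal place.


dP = f * (L/D) * (rho*v^2/2)
dP = 0.025 * (123/0.34) * (927*3.3^2/2)
L/D = 361.76470588
rho*v^2/2 = 927*10.89/2 = 5047.515
dP = 0.025 * 361.76470588 * 5047.515
dP = 45650.3 Pa


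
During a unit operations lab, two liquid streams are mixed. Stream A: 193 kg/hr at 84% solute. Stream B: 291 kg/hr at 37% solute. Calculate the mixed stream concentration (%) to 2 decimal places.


Mass balance on solute: F1*x1 + F2*x2 = F3*x3
F3 = F1 + F2 = 193 + 291 = 484 kg/hr
x3 = (F1*x1 + F2*x2)/F3
x3 = (193*0.84 + 291*0.37) / 484
x3 = 55.74%


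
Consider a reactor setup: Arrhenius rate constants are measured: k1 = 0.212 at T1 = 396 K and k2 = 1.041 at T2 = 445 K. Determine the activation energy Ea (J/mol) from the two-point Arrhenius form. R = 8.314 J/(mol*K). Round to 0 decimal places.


Ea = R * ln(k2/k1) / (1/T1 - 1/T2)
ln(k2/k1) = ln(1.041/0.212) = 1.5913508
1/T1 - 1/T2 = 1/396 - 1/445 = 0.000278061514
Ea = 8.314 * 1.5913508 / 0.000278061514
Ea = 47581 J/mol


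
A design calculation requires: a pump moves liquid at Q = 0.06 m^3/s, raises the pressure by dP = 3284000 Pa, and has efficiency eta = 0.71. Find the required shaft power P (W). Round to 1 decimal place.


P = Q * dP / eta
P = 0.06 * 3284000 / 0.71
P = 197040.0 / 0.71
P = 277521.1 W


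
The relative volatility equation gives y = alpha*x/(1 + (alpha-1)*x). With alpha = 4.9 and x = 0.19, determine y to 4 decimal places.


y = alpha*x / (1 + (alpha-1)*x)
y = 4.9*0.19 / (1 + (4.9-1)*0.19)
y = 0.931 / (1 + 0.741)
y = 0.931 / 1.741
y = 0.5348


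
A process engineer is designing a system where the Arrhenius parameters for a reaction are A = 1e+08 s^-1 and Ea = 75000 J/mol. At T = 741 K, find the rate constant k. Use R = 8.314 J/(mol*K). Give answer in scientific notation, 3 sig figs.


k = A * exp(-Ea/(R*T))
k = 1e+08 * exp(-75000 / (8.314 * 741))
k = 1e+08 * exp(-12.173993)
k = 5.16e+02


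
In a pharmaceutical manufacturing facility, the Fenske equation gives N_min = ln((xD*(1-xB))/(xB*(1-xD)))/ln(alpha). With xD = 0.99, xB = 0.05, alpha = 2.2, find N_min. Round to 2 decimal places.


N_min = ln((xD*(1-xB))/(xB*(1-xD))) / ln(alpha)
Numerator inside ln: 0.9405 / 0.0005 = 1881.0
ln(1881.0) = 7.539559
ln(alpha) = ln(2.2) = 0.788457
N_min = 7.539559 / 0.788457 = 9.56


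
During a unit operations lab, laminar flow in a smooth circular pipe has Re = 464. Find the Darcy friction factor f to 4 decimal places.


f = 64 / Re
f = 64 / 464
f = 0.1379


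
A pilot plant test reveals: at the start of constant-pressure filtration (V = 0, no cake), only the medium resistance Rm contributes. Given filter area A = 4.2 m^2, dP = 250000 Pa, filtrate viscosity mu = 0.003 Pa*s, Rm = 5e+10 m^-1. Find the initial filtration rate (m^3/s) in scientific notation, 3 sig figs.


rate = A * dP / (mu * Rm)
rate = 4.2 * 250000 / (0.003 * 5e+10)
rate = 1050000.0 / 1.500e+08
rate = 7.00e-03 m^3/s


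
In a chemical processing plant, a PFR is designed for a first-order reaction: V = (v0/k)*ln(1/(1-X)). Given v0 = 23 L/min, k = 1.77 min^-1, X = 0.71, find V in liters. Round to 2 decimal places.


V = (v0/k) * ln(1/(1-X))
V = (23/1.77) * ln(1/(1-0.71))
V = 12.99435 * ln(3.448276)
V = 12.99435 * 1.237874
V = 16.09 L


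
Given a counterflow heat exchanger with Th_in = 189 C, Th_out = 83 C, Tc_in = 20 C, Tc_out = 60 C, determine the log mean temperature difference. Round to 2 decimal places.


dT1 = Th_in - Tc_out = 189 - 60 = 129
dT2 = Th_out - Tc_in = 83 - 20 = 63
LMTD = (dT1 - dT2) / ln(dT1/dT2)
LMTD = (129 - 63) / ln(129/63)
LMTD = 92.09 K


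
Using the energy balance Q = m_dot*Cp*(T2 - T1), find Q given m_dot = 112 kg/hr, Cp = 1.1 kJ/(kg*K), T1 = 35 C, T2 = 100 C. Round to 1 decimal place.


Q = m_dot * Cp * (T2 - T1)
Q = 112 * 1.1 * (100 - 35)
Q = 112 * 1.1 * 65
Q = 8008.0 kJ/hr


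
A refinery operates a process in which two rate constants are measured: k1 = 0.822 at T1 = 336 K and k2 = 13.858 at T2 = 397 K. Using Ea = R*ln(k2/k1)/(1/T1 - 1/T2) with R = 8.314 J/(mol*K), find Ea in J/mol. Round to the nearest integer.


Ea = R * ln(k2/k1) / (1/T1 - 1/T2)
ln(k2/k1) = ln(13.858/0.822) = 2.8248776
1/T1 - 1/T2 = 1/336 - 1/397 = 0.000457298789
Ea = 8.314 * 2.8248776 / 0.000457298789
Ea = 51358 J/mol


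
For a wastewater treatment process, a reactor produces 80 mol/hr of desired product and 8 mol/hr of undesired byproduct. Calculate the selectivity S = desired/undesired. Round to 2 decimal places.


S = desired product rate / undesired product rate
S = 80 / 8
S = 10.00


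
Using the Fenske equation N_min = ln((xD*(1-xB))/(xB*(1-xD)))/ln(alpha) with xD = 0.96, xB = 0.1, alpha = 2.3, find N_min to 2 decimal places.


N_min = ln((xD*(1-xB))/(xB*(1-xD))) / ln(alpha)
Numerator inside ln: 0.864 / 0.004 = 216.0
ln(216.0) = 5.375278
ln(alpha) = ln(2.3) = 0.832909
N_min = 5.375278 / 0.832909 = 6.45


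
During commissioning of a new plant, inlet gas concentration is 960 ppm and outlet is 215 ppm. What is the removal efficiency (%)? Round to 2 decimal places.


Efficiency = (G_in - G_out) / G_in * 100%
Efficiency = (960 - 215) / 960 * 100
Efficiency = 745 / 960 * 100
Efficiency = 77.60%


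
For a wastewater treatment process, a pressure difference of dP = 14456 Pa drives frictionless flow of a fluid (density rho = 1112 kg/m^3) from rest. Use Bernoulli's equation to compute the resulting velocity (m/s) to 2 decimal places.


v = sqrt(2*dP/rho)
v = sqrt(2*14456/1112)
v = sqrt(26.0)
v = 5.10 m/s


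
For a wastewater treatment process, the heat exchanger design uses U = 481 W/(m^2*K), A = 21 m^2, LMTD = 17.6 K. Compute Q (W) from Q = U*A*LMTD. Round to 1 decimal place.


Q = U * A * LMTD
Q = 481 * 21 * 17.6
Q = 177777.6 W


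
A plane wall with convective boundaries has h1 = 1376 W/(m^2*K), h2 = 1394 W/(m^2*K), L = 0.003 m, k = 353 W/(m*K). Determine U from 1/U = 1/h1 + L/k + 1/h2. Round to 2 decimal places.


1/U = 1/h1 + L/k + 1/h2
1/U = 1/1376 + 0.003/353 + 1/1394
1/U = 0.0007267442 + 8.4986e-06 + 0.0007173601
1/U = 0.0014526029
U = 688.42 W/(m^2*K)


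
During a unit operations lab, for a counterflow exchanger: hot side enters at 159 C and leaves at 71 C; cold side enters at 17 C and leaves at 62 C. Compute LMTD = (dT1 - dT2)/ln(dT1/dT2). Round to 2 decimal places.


dT1 = Th_in - Tc_out = 159 - 62 = 97
dT2 = Th_out - Tc_in = 71 - 17 = 54
LMTD = (dT1 - dT2) / ln(dT1/dT2)
LMTD = (97 - 54) / ln(97/54)
LMTD = 73.41 K


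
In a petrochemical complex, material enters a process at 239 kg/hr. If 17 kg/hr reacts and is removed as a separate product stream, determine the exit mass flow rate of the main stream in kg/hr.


Steady-state mass balance on the main outlet: F_out = F_in - F_removed
F_out = 239 - 17
F_out = 222 kg/hr


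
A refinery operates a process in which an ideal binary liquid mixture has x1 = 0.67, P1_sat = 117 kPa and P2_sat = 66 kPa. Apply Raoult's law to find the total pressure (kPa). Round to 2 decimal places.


P = x1*P1_sat + x2*P2_sat
x2 = 1 - x1 = 1 - 0.67 = 0.33
P = 0.67*117 + 0.33*66
P = 78.39 + 21.78
P = 100.17 kPa


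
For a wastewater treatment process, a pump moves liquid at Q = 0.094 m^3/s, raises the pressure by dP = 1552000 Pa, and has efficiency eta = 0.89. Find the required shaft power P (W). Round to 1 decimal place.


P = Q * dP / eta
P = 0.094 * 1552000 / 0.89
P = 145888.0 / 0.89
P = 163919.1 W


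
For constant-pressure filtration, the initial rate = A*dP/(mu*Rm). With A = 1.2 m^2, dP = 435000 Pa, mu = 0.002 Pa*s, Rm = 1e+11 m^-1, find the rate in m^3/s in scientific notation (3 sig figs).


rate = A * dP / (mu * Rm)
rate = 1.2 * 435000 / (0.002 * 1e+11)
rate = 522000.0 / 2.000e+08
rate = 2.61e-03 m^3/s


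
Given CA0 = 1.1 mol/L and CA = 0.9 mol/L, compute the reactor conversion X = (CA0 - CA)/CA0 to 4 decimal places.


X = (CA0 - CA) / CA0
X = (1.1 - 0.9) / 1.1
X = 0.2 / 1.1
X = 0.1818


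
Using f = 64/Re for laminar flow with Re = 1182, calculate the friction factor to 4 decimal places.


f = 64 / Re
f = 64 / 1182
f = 0.0541


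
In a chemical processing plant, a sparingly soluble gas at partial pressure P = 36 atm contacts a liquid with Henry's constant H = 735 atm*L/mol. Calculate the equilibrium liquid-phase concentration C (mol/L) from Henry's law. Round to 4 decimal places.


C = P / H
C = 36 / 735
C = 0.0490 mol/L


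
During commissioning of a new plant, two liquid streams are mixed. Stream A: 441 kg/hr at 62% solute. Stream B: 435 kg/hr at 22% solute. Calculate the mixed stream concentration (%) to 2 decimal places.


Mass balance on solute: F1*x1 + F2*x2 = F3*x3
F3 = F1 + F2 = 441 + 435 = 876 kg/hr
x3 = (F1*x1 + F2*x2)/F3
x3 = (441*0.62 + 435*0.22) / 876
x3 = 42.14%


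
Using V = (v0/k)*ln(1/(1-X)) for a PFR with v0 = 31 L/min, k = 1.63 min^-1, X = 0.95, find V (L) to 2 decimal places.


V = (v0/k) * ln(1/(1-X))
V = (31/1.63) * ln(1/(1-0.95))
V = 19.018405 * ln(20.0)
V = 19.018405 * 2.995732
V = 56.97 L


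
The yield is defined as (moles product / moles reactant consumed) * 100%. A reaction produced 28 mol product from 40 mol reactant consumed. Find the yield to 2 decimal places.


Yield = (moles product / moles consumed) * 100%
Yield = (28 / 40) * 100
Yield = 0.7 * 100
Yield = 70.00%


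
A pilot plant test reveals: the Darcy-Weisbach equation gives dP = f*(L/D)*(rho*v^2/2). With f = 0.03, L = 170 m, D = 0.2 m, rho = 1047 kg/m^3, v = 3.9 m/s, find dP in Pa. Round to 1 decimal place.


dP = f * (L/D) * (rho*v^2/2)
dP = 0.03 * (170/0.2) * (1047*3.9^2/2)
L/D = 850.0
rho*v^2/2 = 1047*15.21/2 = 7962.435
dP = 0.03 * 850.0 * 7962.435
dP = 203042.1 Pa


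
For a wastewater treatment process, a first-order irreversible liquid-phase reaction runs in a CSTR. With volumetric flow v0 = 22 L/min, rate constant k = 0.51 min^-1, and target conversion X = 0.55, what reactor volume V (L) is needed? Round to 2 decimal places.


V = v0 * X / (k * (1 - X))
V = 22 * 0.55 / (0.51 * (1 - 0.55))
V = 12.1 / (0.51 * 0.45)
V = 12.1 / 0.2295
V = 52.72 L


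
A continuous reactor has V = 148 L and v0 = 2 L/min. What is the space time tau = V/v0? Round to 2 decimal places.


tau = V / v0
tau = 148 / 2
tau = 74.00 min


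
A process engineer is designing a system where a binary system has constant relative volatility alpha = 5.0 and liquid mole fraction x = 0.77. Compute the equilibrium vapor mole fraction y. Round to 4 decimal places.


y = alpha*x / (1 + (alpha-1)*x)
y = 5.0*0.77 / (1 + (5.0-1)*0.77)
y = 3.85 / (1 + 3.08)
y = 3.85 / 4.08
y = 0.9436


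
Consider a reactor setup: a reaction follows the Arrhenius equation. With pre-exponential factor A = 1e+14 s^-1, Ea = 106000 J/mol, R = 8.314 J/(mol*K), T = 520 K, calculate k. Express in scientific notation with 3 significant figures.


k = A * exp(-Ea/(R*T))
k = 1e+14 * exp(-106000 / (8.314 * 520))
k = 1e+14 * exp(-24.518421)
k = 2.25e+03


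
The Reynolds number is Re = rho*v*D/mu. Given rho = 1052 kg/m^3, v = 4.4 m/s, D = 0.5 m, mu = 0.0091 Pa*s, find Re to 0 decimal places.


Re = rho * v * D / mu
Re = 1052 * 4.4 * 0.5 / 0.0091
Re = 2314.4 / 0.0091
Re = 254330


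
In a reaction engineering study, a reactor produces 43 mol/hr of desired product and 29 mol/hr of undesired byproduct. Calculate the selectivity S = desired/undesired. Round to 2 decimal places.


S = desired product rate / undesired product rate
S = 43 / 29
S = 1.48


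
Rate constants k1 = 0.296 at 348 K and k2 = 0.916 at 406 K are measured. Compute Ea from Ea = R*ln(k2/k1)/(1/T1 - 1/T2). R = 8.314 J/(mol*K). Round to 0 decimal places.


Ea = R * ln(k2/k1) / (1/T1 - 1/T2)
ln(k2/k1) = ln(0.916/0.296) = 1.1296569
1/T1 - 1/T2 = 1/348 - 1/406 = 0.000410509031
Ea = 8.314 * 1.1296569 / 0.000410509031
Ea = 22879 J/mol


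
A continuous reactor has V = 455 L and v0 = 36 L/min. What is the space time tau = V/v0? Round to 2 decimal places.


tau = V / v0
tau = 455 / 36
tau = 12.64 min


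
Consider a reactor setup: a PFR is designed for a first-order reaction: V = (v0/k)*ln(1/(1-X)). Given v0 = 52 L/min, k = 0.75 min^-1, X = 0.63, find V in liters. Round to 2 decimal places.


V = (v0/k) * ln(1/(1-X))
V = (52/0.75) * ln(1/(1-0.63))
V = 69.333333 * ln(2.702703)
V = 69.333333 * 0.994252
V = 68.93 L


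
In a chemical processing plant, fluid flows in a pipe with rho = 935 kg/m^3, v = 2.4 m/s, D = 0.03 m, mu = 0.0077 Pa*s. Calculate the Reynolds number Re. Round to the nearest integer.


Re = rho * v * D / mu
Re = 935 * 2.4 * 0.03 / 0.0077
Re = 67.32 / 0.0077
Re = 8743


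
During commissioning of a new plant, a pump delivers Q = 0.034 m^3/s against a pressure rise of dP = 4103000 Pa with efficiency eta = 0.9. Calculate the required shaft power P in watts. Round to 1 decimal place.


P = Q * dP / eta
P = 0.034 * 4103000 / 0.9
P = 139502.0 / 0.9
P = 155002.2 W


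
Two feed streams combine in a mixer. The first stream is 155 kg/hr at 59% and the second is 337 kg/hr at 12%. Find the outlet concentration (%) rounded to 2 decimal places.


Mass balance on solute: F1*x1 + F2*x2 = F3*x3
F3 = F1 + F2 = 155 + 337 = 492 kg/hr
x3 = (F1*x1 + F2*x2)/F3
x3 = (155*0.59 + 337*0.12) / 492
x3 = 26.81%


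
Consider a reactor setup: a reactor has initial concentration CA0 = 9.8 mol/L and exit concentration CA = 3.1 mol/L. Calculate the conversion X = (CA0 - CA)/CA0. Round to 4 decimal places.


X = (CA0 - CA) / CA0
X = (9.8 - 3.1) / 9.8
X = 6.7 / 9.8
X = 0.6837


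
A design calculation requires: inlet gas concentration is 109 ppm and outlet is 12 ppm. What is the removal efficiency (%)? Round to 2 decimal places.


Efficiency = (G_in - G_out) / G_in * 100%
Efficiency = (109 - 12) / 109 * 100
Efficiency = 97 / 109 * 100
Efficiency = 88.99%


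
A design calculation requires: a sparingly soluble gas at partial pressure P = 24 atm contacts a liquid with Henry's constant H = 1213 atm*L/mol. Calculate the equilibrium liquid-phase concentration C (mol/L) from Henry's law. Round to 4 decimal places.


C = P / H
C = 24 / 1213
C = 0.0198 mol/L


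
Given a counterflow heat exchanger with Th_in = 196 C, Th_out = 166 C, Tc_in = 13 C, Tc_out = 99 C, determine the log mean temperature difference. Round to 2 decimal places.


dT1 = Th_in - Tc_out = 196 - 99 = 97
dT2 = Th_out - Tc_in = 166 - 13 = 153
LMTD = (dT1 - dT2) / ln(dT1/dT2)
LMTD = (97 - 153) / ln(97/153)
LMTD = 122.88 K


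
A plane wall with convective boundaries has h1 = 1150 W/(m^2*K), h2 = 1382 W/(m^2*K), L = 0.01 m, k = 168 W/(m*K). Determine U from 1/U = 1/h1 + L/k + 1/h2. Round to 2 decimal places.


1/U = 1/h1 + L/k + 1/h2
1/U = 1/1150 + 0.01/168 + 1/1382
1/U = 0.0008695652 + 5.95238e-05 + 0.000723589
1/U = 0.001652678
U = 605.08 W/(m^2*K)


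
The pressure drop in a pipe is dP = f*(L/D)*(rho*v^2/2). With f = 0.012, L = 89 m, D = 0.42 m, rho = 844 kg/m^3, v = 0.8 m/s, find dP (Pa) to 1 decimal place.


dP = f * (L/D) * (rho*v^2/2)
dP = 0.012 * (89/0.42) * (844*0.8^2/2)
L/D = 211.9047619
rho*v^2/2 = 844*0.64/2 = 270.08
dP = 0.012 * 211.9047619 * 270.08
dP = 686.8 Pa


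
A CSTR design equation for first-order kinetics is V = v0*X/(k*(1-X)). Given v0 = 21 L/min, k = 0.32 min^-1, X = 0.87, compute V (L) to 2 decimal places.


V = v0 * X / (k * (1 - X))
V = 21 * 0.87 / (0.32 * (1 - 0.87))
V = 18.27 / (0.32 * 0.13)
V = 18.27 / 0.0416
V = 439.18 L


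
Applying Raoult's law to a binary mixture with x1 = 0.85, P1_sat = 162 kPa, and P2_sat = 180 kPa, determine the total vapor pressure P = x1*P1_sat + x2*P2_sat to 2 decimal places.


P = x1*P1_sat + x2*P2_sat
x2 = 1 - x1 = 1 - 0.85 = 0.15
P = 0.85*162 + 0.15*180
P = 137.7 + 27.0
P = 164.70 kPa


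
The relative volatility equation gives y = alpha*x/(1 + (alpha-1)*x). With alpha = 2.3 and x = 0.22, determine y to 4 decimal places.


y = alpha*x / (1 + (alpha-1)*x)
y = 2.3*0.22 / (1 + (2.3-1)*0.22)
y = 0.506 / (1 + 0.286)
y = 0.506 / 1.286
y = 0.3935


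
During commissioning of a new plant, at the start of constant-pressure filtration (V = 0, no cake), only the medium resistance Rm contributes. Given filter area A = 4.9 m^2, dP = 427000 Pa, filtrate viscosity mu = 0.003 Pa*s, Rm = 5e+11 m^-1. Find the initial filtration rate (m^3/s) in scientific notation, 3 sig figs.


rate = A * dP / (mu * Rm)
rate = 4.9 * 427000 / (0.003 * 5e+11)
rate = 2092300.0 / 1.500e+09
rate = 1.39e-03 m^3/s


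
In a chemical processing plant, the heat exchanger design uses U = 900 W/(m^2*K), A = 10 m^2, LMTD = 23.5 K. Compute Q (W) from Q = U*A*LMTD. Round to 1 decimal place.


Q = U * A * LMTD
Q = 900 * 10 * 23.5
Q = 211500.0 W


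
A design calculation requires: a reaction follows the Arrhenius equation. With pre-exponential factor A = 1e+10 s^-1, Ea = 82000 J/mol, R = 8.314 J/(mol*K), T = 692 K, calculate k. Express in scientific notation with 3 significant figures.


k = A * exp(-Ea/(R*T))
k = 1e+10 * exp(-82000 / (8.314 * 692))
k = 1e+10 * exp(-14.252719)
k = 6.46e+03


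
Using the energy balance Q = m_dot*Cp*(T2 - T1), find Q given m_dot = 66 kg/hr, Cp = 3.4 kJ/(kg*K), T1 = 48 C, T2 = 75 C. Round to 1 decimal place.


Q = m_dot * Cp * (T2 - T1)
Q = 66 * 3.4 * (75 - 48)
Q = 66 * 3.4 * 27
Q = 6058.8 kJ/hr


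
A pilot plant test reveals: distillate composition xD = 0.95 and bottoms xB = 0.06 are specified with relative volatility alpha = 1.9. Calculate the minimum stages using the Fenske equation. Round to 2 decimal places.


N_min = ln((xD*(1-xB))/(xB*(1-xD))) / ln(alpha)
Numerator inside ln: 0.893 / 0.003 = 297.666667
ln(297.666667) = 5.695974
ln(alpha) = ln(1.9) = 0.641854
N_min = 5.695974 / 0.641854 = 8.87


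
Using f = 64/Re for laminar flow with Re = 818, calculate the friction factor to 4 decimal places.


f = 64 / Re
f = 64 / 818
f = 0.0782


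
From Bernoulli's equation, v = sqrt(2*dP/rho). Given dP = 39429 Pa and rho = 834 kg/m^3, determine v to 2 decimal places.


v = sqrt(2*dP/rho)
v = sqrt(2*39429/834)
v = sqrt(94.553957)
v = 9.72 m/s


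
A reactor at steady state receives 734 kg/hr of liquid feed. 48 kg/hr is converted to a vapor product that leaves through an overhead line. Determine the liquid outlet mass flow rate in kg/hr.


Steady-state mass balance on the main outlet: F_out = F_in - F_removed
F_out = 734 - 48
F_out = 686 kg/hr


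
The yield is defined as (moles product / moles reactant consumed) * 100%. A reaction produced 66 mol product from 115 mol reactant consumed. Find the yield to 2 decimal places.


Yield = (moles product / moles consumed) * 100%
Yield = (66 / 115) * 100
Yield = 0.5739 * 100
Yield = 57.39%


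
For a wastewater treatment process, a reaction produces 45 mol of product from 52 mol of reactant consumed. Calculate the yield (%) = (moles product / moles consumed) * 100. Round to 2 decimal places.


Yield = (moles product / moles consumed) * 100%
Yield = (45 / 52) * 100
Yield = 0.8654 * 100
Yield = 86.54%


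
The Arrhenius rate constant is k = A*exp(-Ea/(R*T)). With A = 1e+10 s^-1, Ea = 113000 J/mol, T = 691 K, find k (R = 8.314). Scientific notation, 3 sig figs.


k = A * exp(-Ea/(R*T))
k = 1e+10 * exp(-113000 / (8.314 * 691))
k = 1e+10 * exp(-19.669367)
k = 2.87e+01


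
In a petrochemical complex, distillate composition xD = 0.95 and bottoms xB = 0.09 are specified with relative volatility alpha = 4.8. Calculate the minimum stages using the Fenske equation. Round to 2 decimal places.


N_min = ln((xD*(1-xB))/(xB*(1-xD))) / ln(alpha)
Numerator inside ln: 0.8645 / 0.0045 = 192.111111
ln(192.111111) = 5.258074
ln(alpha) = ln(4.8) = 1.568616
N_min = 5.258074 / 1.568616 = 3.35


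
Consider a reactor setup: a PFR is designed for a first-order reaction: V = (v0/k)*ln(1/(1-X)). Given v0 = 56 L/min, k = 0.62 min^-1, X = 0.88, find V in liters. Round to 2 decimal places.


V = (v0/k) * ln(1/(1-X))
V = (56/0.62) * ln(1/(1-0.88))
V = 90.322581 * ln(8.333333)
V = 90.322581 * 2.120263
V = 191.51 L


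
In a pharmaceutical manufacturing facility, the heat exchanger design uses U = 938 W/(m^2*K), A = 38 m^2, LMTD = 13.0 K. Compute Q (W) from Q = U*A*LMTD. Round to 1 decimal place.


Q = U * A * LMTD
Q = 938 * 38 * 13.0
Q = 463372.0 W


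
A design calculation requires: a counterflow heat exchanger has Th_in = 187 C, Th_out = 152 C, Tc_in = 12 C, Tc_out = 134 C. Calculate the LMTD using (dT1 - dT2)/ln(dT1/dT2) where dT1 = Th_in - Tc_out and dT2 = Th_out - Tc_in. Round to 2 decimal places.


dT1 = Th_in - Tc_out = 187 - 134 = 53
dT2 = Th_out - Tc_in = 152 - 12 = 140
LMTD = (dT1 - dT2) / ln(dT1/dT2)
LMTD = (53 - 140) / ln(53/140)
LMTD = 89.57 K


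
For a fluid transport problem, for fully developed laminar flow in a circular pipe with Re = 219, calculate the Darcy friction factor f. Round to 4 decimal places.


f = 64 / Re
f = 64 / 219
f = 0.2922


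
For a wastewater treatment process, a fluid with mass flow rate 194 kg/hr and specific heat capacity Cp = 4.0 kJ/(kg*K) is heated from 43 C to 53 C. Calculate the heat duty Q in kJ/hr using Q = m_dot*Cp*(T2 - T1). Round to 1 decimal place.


Q = m_dot * Cp * (T2 - T1)
Q = 194 * 4.0 * (53 - 43)
Q = 194 * 4.0 * 10
Q = 7760.0 kJ/hr


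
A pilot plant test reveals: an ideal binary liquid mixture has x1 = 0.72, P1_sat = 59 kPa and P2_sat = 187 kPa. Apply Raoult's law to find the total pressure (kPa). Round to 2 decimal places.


P = x1*P1_sat + x2*P2_sat
x2 = 1 - x1 = 1 - 0.72 = 0.28
P = 0.72*59 + 0.28*187
P = 42.48 + 52.36
P = 94.84 kPa


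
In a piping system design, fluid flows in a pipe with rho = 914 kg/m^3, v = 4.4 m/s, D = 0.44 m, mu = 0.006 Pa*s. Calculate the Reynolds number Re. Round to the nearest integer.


Re = rho * v * D / mu
Re = 914 * 4.4 * 0.44 / 0.006
Re = 1769.504 / 0.006
Re = 294917


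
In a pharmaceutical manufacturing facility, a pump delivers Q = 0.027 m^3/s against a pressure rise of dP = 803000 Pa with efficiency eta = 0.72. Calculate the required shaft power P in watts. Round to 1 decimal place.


P = Q * dP / eta
P = 0.027 * 803000 / 0.72
P = 21681.0 / 0.72
P = 30112.5 W


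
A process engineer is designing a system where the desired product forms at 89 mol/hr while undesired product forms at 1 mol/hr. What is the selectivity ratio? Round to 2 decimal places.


S = desired product rate / undesired product rate
S = 89 / 1
S = 89.00


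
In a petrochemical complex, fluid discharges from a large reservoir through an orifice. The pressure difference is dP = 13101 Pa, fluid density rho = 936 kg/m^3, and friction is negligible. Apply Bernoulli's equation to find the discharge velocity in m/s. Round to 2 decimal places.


v = sqrt(2*dP/rho)
v = sqrt(2*13101/936)
v = sqrt(27.99359)
v = 5.29 m/s


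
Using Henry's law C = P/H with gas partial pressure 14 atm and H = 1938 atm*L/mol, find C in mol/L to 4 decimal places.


C = P / H
C = 14 / 1938
C = 0.0072 mol/L


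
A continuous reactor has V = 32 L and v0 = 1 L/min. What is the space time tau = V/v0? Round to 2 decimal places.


tau = V / v0
tau = 32 / 1
tau = 32.00 min


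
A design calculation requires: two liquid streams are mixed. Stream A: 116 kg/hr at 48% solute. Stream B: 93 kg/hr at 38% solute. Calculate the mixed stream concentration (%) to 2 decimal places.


Mass balance on solute: F1*x1 + F2*x2 = F3*x3
F3 = F1 + F2 = 116 + 93 = 209 kg/hr
x3 = (F1*x1 + F2*x2)/F3
x3 = (116*0.48 + 93*0.38) / 209
x3 = 43.55%


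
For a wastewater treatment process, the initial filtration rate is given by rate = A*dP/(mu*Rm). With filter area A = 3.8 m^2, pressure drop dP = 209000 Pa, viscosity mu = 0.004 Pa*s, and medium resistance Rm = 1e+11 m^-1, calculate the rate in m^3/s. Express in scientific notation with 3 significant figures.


rate = A * dP / (mu * Rm)
rate = 3.8 * 209000 / (0.004 * 1e+11)
rate = 794200.0 / 4.000e+08
rate = 1.99e-03 m^3/s


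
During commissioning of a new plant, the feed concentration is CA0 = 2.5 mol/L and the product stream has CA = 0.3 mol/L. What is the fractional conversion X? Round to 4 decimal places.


X = (CA0 - CA) / CA0
X = (2.5 - 0.3) / 2.5
X = 2.2 / 2.5
X = 0.8800


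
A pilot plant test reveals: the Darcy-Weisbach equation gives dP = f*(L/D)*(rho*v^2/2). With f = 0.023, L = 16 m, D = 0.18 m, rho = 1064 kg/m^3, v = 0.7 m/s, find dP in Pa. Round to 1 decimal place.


dP = f * (L/D) * (rho*v^2/2)
dP = 0.023 * (16/0.18) * (1064*0.7^2/2)
L/D = 88.88888889
rho*v^2/2 = 1064*0.49/2 = 260.68
dP = 0.023 * 88.88888889 * 260.68
dP = 532.9 Pa


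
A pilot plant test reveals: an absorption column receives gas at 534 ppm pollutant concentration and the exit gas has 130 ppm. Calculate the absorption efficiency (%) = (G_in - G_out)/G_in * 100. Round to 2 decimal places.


Efficiency = (G_in - G_out) / G_in * 100%
Efficiency = (534 - 130) / 534 * 100
Efficiency = 404 / 534 * 100
Efficiency = 75.66%


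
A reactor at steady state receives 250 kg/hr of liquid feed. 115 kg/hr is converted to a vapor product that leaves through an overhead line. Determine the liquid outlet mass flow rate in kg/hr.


Steady-state mass balance on the main outlet: F_out = F_in - F_removed
F_out = 250 - 115
F_out = 135 kg/hr


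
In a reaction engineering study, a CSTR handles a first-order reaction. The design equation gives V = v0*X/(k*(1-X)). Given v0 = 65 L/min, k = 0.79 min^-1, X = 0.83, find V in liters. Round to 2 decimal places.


V = v0 * X / (k * (1 - X))
V = 65 * 0.83 / (0.79 * (1 - 0.83))
V = 53.95 / (0.79 * 0.17)
V = 53.95 / 0.1343
V = 401.71 L


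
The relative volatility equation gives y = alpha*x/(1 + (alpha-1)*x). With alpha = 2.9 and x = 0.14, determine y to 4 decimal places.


y = alpha*x / (1 + (alpha-1)*x)
y = 2.9*0.14 / (1 + (2.9-1)*0.14)
y = 0.406 / (1 + 0.266)
y = 0.406 / 1.266
y = 0.3207


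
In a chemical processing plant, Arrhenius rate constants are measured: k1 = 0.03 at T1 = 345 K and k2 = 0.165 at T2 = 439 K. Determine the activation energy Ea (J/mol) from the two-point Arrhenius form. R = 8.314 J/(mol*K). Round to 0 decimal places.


Ea = R * ln(k2/k1) / (1/T1 - 1/T2)
ln(k2/k1) = ln(0.165/0.03) = 1.7047481
1/T1 - 1/T2 = 1/345 - 1/439 = 0.000620646397
Ea = 8.314 * 1.7047481 / 0.000620646397
Ea = 22836 J/mol


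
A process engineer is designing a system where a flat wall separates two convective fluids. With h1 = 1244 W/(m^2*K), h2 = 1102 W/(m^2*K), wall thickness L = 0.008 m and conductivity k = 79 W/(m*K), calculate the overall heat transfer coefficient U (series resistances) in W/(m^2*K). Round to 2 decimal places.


1/U = 1/h1 + L/k + 1/h2
1/U = 1/1244 + 0.008/79 + 1/1102
1/U = 0.0008038585 + 0.0001012658 + 0.000907441
1/U = 0.0018125653
U = 551.70 W/(m^2*K)


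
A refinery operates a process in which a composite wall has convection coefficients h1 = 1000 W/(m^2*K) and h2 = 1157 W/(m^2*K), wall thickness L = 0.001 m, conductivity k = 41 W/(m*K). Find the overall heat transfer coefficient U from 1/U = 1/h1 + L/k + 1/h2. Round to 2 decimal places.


1/U = 1/h1 + L/k + 1/h2
1/U = 1/1000 + 0.001/41 + 1/1157
1/U = 0.001 + 2.43902e-05 + 0.0008643042
1/U = 0.0018886944
U = 529.47 W/(m^2*K)


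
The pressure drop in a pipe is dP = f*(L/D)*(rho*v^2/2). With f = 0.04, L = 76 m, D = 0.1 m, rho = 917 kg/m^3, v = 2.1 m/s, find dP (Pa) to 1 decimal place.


dP = f * (L/D) * (rho*v^2/2)
dP = 0.04 * (76/0.1) * (917*2.1^2/2)
L/D = 760.0
rho*v^2/2 = 917*4.41/2 = 2021.985
dP = 0.04 * 760.0 * 2021.985
dP = 61468.3 Pa


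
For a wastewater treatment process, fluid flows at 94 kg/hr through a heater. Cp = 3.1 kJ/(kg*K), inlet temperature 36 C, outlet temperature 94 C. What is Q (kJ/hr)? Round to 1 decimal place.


Q = m_dot * Cp * (T2 - T1)
Q = 94 * 3.1 * (94 - 36)
Q = 94 * 3.1 * 58
Q = 16901.2 kJ/hr


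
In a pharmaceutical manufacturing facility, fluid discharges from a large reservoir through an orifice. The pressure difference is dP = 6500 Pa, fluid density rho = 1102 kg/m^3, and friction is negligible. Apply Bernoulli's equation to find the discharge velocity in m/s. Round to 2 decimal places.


v = sqrt(2*dP/rho)
v = sqrt(2*6500/1102)
v = sqrt(11.796733)
v = 3.43 m/s


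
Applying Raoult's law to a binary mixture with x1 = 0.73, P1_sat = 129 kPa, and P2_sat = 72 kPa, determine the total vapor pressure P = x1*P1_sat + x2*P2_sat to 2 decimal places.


P = x1*P1_sat + x2*P2_sat
x2 = 1 - x1 = 1 - 0.73 = 0.27
P = 0.73*129 + 0.27*72
P = 94.17 + 19.44
P = 113.61 kPa


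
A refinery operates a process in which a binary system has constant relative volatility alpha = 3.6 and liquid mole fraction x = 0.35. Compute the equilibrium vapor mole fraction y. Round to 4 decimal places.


y = alpha*x / (1 + (alpha-1)*x)
y = 3.6*0.35 / (1 + (3.6-1)*0.35)
y = 1.26 / (1 + 0.91)
y = 1.26 / 1.91
y = 0.6597


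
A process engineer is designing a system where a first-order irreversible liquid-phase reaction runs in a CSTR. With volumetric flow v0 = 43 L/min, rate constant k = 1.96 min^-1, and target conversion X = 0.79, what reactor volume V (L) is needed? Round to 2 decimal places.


V = v0 * X / (k * (1 - X))
V = 43 * 0.79 / (1.96 * (1 - 0.79))
V = 33.97 / (1.96 * 0.21)
V = 33.97 / 0.4116
V = 82.53 L


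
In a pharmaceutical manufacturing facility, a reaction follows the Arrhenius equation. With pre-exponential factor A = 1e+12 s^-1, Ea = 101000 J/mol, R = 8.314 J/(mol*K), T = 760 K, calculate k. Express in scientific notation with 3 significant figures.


k = A * exp(-Ea/(R*T))
k = 1e+12 * exp(-101000 / (8.314 * 760))
k = 1e+12 * exp(-15.984452)
k = 1.14e+05


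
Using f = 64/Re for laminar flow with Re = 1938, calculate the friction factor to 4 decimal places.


f = 64 / Re
f = 64 / 1938
f = 0.0330


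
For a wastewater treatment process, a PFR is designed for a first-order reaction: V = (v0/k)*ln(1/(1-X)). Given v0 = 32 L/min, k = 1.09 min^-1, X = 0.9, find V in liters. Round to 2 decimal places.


V = (v0/k) * ln(1/(1-X))
V = (32/1.09) * ln(1/(1-0.9))
V = 29.357798 * ln(10.0)
V = 29.357798 * 2.302585
V = 67.60 L


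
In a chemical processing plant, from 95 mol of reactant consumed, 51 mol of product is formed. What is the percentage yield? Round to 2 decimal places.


Yield = (moles product / moles consumed) * 100%
Yield = (51 / 95) * 100
Yield = 0.5368 * 100
Yield = 53.68%


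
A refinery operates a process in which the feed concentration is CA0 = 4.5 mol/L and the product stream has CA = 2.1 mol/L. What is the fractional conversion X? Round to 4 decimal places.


X = (CA0 - CA) / CA0
X = (4.5 - 2.1) / 4.5
X = 2.4 / 4.5
X = 0.5333


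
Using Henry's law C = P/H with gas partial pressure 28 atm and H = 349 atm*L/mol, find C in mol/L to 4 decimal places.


C = P / H
C = 28 / 349
C = 0.0802 mol/L


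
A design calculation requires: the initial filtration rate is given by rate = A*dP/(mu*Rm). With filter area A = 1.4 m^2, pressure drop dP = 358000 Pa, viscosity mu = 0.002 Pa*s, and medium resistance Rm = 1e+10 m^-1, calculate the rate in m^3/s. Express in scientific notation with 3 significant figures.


rate = A * dP / (mu * Rm)
rate = 1.4 * 358000 / (0.002 * 1e+10)
rate = 501200.0 / 2.000e+07
rate = 2.51e-02 m^3/s


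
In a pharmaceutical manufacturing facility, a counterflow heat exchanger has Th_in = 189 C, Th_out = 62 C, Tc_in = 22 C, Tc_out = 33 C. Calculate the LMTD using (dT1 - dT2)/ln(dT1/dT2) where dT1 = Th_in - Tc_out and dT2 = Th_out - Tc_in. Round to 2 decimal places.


dT1 = Th_in - Tc_out = 189 - 33 = 156
dT2 = Th_out - Tc_in = 62 - 22 = 40
LMTD = (dT1 - dT2) / ln(dT1/dT2)
LMTD = (156 - 40) / ln(156/40)
LMTD = 85.23 K


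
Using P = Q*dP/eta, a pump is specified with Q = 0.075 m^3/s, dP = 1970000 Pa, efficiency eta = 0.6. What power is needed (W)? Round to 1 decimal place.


P = Q * dP / eta
P = 0.075 * 1970000 / 0.6
P = 147750.0 / 0.6
P = 246250.0 W


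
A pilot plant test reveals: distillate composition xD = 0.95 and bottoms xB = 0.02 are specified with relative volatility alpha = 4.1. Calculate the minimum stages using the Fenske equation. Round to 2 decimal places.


N_min = ln((xD*(1-xB))/(xB*(1-xD))) / ln(alpha)
Numerator inside ln: 0.931 / 0.001 = 931.0
ln(931.0) = 6.836259
ln(alpha) = ln(4.1) = 1.410987
N_min = 6.836259 / 1.410987 = 4.85


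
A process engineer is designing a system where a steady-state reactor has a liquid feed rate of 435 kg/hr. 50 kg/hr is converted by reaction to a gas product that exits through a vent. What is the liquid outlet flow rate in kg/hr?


Steady-state mass balance on the main outlet: F_out = F_in - F_removed
F_out = 435 - 50
F_out = 385 kg/hr


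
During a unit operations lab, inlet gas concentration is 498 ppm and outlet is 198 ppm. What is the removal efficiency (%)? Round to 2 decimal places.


Efficiency = (G_in - G_out) / G_in * 100%
Efficiency = (498 - 198) / 498 * 100
Efficiency = 300 / 498 * 100
Efficiency = 60.24%


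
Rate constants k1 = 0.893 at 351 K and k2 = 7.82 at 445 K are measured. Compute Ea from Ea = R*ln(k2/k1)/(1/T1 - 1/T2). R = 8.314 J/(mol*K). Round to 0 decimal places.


Ea = R * ln(k2/k1) / (1/T1 - 1/T2)
ln(k2/k1) = ln(7.82/0.893) = 2.1698533
1/T1 - 1/T2 = 1/351 - 1/445 = 0.000601811838
Ea = 8.314 * 2.1698533 / 0.000601811838
Ea = 29976 J/mol


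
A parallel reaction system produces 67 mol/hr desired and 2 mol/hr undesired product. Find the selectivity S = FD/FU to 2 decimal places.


S = desired product rate / undesired product rate
S = 67 / 2
S = 33.50


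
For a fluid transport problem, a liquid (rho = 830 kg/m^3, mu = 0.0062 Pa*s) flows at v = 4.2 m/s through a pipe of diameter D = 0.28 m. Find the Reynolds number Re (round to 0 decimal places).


Re = rho * v * D / mu
Re = 830 * 4.2 * 0.28 / 0.0062
Re = 976.08 / 0.0062
Re = 157432


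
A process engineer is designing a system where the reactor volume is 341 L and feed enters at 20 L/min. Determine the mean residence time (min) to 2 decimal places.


tau = V / v0
tau = 341 / 20
tau = 17.05 min


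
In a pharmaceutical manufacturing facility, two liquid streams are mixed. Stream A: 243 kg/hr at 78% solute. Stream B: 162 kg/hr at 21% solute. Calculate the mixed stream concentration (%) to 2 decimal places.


Mass balance on solute: F1*x1 + F2*x2 = F3*x3
F3 = F1 + F2 = 243 + 162 = 405 kg/hr
x3 = (F1*x1 + F2*x2)/F3
x3 = (243*0.78 + 162*0.21) / 405
x3 = 55.20%


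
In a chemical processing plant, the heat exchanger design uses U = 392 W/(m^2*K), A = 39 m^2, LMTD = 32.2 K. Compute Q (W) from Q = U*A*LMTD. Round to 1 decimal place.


Q = U * A * LMTD
Q = 392 * 39 * 32.2
Q = 492273.6 W


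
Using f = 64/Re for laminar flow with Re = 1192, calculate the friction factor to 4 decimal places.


f = 64 / Re
f = 64 / 1192
f = 0.0537


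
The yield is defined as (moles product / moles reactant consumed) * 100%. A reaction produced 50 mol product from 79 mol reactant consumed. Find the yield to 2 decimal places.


Yield = (moles product / moles consumed) * 100%
Yield = (50 / 79) * 100
Yield = 0.6329 * 100
Yield = 63.29%


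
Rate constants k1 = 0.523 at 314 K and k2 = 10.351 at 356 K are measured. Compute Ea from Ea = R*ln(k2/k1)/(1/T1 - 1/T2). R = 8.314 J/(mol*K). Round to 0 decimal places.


Ea = R * ln(k2/k1) / (1/T1 - 1/T2)
ln(k2/k1) = ln(10.351/0.523) = 2.9852569
1/T1 - 1/T2 = 1/314 - 1/356 = 0.000375724612
Ea = 8.314 * 2.9852569 / 0.000375724612
Ea = 66057 J/mol


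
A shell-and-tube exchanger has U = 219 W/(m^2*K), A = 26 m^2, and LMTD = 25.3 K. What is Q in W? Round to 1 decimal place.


Q = U * A * LMTD
Q = 219 * 26 * 25.3
Q = 144058.2 W
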